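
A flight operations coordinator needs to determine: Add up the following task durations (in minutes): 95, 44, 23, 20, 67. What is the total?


Durations: 95, 44, 23, 20, 67
Running sum: 95
+ 44 = 139
+ 23 = 162
+ 20 = 182
+ 67 = 249
Total duration: 249 minutes
That is 4 hours and 9 minutes

249


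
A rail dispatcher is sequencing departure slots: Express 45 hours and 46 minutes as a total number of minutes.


Hours: 45
Extra minutes: 46
Minutes per hour: 60
Hours to minutes: 45 x 60 = 2700
Total: 2700 + 46 = 2746

2746


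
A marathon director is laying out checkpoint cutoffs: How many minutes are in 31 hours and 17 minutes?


Hours: 31
Minutes: 17
Convert hours to minutes: 31 x 60 = 1860
Add remaining minutes: 1860 + 17 = 1877

1877


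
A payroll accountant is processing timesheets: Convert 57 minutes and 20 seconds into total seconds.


Minutes: 57
Seconds: 20
Convert minutes to seconds: 57 x 60 = 3420
Add remaining seconds: 3420 + 20 = 3440

3440


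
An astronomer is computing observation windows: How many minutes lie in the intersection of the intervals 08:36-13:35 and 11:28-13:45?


Interval A: [516, 815] minutes from midnight
Interval B: [688, 825] minutes from midnight
Overlap start = max(516, 688) = 688
Overlap end = min(815, 825) = 815
Overlap = 815 - 688 = 127 minutes

127


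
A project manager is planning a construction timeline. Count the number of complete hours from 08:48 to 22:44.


Start: 08:48
End: 22:44
Hour difference: 22 - 8 = 14 hours
Minute difference: 44 - 48 = -4 minutes
Total minutes: 836
Complete hours: 836 / 60 = 13 (remainder 56)

13


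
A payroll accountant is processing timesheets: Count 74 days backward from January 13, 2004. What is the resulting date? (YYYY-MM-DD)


Start: 2004-01-13
Subtracting 74 days
Days already passed in January: 13
After going back through January: 61 more days to subtract
December 2003: 31 days, 30 remaining
November 2003 has 30 days, need 30
Result: 2003-10-31

2003-10-31


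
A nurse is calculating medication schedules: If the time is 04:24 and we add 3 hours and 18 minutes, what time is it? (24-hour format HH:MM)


Start time: 04:24
Adding: 3 hours 18 minutes
Minutes: 24 + 18 = 42
Hours: 4 + 3 + 0 = 7
Result: 07:42

07:42


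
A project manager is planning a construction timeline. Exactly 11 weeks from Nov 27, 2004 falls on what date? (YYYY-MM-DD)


Start: 2004-11-27
Weeks to add: 11
Convert to days: 11 x 7 = 77 days
Add 77 days to 2004-11-27
Result: 2005-02-12

2005-02-12


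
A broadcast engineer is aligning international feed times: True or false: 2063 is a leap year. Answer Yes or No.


Year: 2063
Divisible by 4? 2063 / 4 = 515.75 -> No
Not divisible by 4, so NOT a leap year

No


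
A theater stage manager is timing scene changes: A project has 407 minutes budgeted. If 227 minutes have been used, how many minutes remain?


Total budget: 407 minutes
Time used: 227 minutes
Remaining: 407 - 227 = 180 minutes
Percent used: 55.8%
Percent remaining: 44.2%

180


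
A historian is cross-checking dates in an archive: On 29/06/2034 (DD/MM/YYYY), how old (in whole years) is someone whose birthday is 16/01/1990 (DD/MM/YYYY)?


Birth: 1990-01-16
Reference: 2034-06-29
Year difference: 2034 - 1990 = 44
Has birthday (01-16) occurred by 06-29? Yes
Age in full years: 44

44


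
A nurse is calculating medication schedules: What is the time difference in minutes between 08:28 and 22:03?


Start time: 08:28 = 508 minutes from midnight
End time: 22:03 = 1323 minutes from midnight
Difference: 1323 - 508 = 815 minutes
That is 13 hours and 35 minutes

815


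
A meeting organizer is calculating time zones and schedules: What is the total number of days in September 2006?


Month: September
Year: 2006
September is a 30-day month
Total: 30 days

30


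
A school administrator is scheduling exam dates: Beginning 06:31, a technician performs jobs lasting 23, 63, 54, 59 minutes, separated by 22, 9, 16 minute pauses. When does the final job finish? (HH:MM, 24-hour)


Start: 06:31 = 391 min from midnight
  after task 1 (23 min): 06:54
  after break (22 min): 07:16
  after task 2 (63 min): 08:19
  after break (9 min): 08:28
  after task 3 (54 min): 09:22
  after break (16 min): 09:38
  after task 4 (59 min): 10:37
Total elapsed: 246 minutes
End time: 10:37

10:37


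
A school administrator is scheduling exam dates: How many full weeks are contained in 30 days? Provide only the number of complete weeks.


Total days: 30
Days per week: 7
Division: 30 / 7 = 4 remainder 2
Complete weeks: 4
Remaining days: 2

4


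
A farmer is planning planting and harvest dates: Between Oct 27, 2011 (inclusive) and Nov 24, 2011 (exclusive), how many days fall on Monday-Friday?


Start: 2011-10-27 (Thursday)
End (exclusive): 2011-11-24 (Thursday)
Total calendar days: 28
Full weeks: 28 // 7 = 4 -> 20 weekdays
Remaining 0 days starting on Thursday:
Total business days: 20 + 0 = 20

20


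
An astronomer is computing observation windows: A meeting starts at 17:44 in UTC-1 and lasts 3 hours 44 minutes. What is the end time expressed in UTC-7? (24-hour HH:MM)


Start: 17:44 in UTC-1
Step 1 - add duration:
  minutes: 44 + 44 = 88 (carry 1h)
  hours: 17 + 3 + 1 = 21
  end in UTC-1: 21:28
Step 2 - convert UTC-1 -> UTC-7:
  offset difference: -7 - (-1) = -6 hours
  21 + (-6) = 15 -> mod 24 = 15
Result: 15:28 in UTC-7

15:28


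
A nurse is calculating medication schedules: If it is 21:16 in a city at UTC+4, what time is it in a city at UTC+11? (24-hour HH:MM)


Local time: 21:16 at UTC+4 (offset 4h)
Target zone: UTC+11 (offset 11h)
Difference: 11 - (4) = 7 hours
Calculation: 21 + (7) = 28
Wraparound: (28) mod 24 = 4
Result: 04:16

04:16


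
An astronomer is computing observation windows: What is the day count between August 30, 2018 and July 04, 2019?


Start date: 2018-08-30
End date: 2019-07-04
Aug 2018: +2 days
Sep 2018: +30 days
Oct 2018: +31 days
... (9 more months)
Total: 308 days

308


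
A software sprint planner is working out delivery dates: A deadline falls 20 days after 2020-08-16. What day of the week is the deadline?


Start: 2020-08-16 (Sunday)
Step 1 - find target date: add 20 days
  2020-08-16 + 20 days = 2020-09-05
Step 2 - day of week:
  20 mod 7 = 6
  Sunday + 6 days -> Saturday
Result: Saturday (2020-09-05)

Saturday


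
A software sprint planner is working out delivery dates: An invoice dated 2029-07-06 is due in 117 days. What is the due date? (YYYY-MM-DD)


Start: 2029-07-06
Adding 117 days
Days remaining in July: 25
After July: 92 days still to add
August 2029: 31 days, 61 remaining
September 2029: 30 days, 31 remaining
October 2029 has 31 days, need 31
Result: 2029-10-31

2029-10-31


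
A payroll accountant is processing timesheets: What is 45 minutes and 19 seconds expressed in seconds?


Minutes: 45
Extra seconds: 19
Seconds per minute: 60
Minutes to seconds: 45 x 60 = 2700
Total: 2700 + 19 = 2719

2719


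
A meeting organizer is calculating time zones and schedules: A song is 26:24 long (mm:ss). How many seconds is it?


Minutes: 26
Extra seconds: 24
Seconds per minute: 60
Minutes to seconds: 26 x 60 = 1560
Total: 1560 + 24 = 1584

1584


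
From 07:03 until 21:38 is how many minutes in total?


Start time: 07:03 = 423 minutes from midnight
End time: 21:38 = 1298 minutes from midnight
Difference: 1298 - 423 = 875 minutes
That is 14 hours and 35 minutes

875


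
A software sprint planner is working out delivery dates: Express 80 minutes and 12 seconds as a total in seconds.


Minutes: 80
Seconds: 12
Convert minutes to seconds: 80 x 60 = 4800
Add remaining seconds: 4800 + 12 = 4812

4812


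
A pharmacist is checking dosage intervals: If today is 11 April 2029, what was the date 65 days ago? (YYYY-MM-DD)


Start: 2029-04-11
Subtracting 65 days
Days already passed in April: 11
After going back through April: 54 more days to subtract
March 2029: 31 days, 23 remaining
February 2029 has 28 days, need 23
Result: 2029-02-05

2029-02-05


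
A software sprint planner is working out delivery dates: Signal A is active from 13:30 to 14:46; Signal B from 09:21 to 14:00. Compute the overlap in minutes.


Interval A: [810, 886] minutes from midnight
Interval B: [561, 840] minutes from midnight
Overlap start = max(810, 561) = 810
Overlap end = min(886, 840) = 840
Overlap = 840 - 810 = 30 minutes

30


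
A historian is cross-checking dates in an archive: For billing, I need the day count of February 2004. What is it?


Month: February
Year: 2004
2004 is a leap year
February has 29 days
Total: 29 days

29


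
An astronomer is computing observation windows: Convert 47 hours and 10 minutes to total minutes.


Hours: 47
Minutes: 10
Convert hours to minutes: 47 x 60 = 2820
Add remaining minutes: 2820 + 10 = 2830

2830


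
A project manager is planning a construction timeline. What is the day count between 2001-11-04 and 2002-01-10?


Start date: 2001-11-04
End date: 2002-01-10
Nov 2001: +27 days
Dec 2001: +31 days
Jan 2002: +9 days
Total: 67 days

67


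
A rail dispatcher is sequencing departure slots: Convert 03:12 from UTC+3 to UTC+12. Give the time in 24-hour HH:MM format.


Local time: 03:12 at UTC+3 (offset 3h)
Target zone: UTC+12 (offset 12h)
Difference: 12 - (3) = 9 hours
Calculation: 3 + (9) = 12
Result: 12:12

12:12


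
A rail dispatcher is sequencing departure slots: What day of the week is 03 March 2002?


Date: 2002-03-03
January 1, 2002 is a Tuesday
Day of year: 62
Offset from Jan 1: 61 days
61 mod 7 = 5
Result: Sunday

Sunday


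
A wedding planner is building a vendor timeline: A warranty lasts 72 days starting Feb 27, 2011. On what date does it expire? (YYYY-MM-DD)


Start: 2011-02-27
Adding 72 days
Days remaining in February: 1
After February: 71 days still to add
March 2011: 31 days, 40 remaining
April 2011: 30 days, 10 remaining
May 2011 has 31 days, need 10
Result: 2011-05-10

2011-05-10


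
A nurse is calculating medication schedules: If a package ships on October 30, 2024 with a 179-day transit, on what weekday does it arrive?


Start: 2024-10-30 (Wednesday)
Step 1 - find target date: add 179 days
  2024-10-30 + 179 days = 2025-04-27
Step 2 - day of week:
  179 mod 7 = 4
  Wednesday + 4 days -> Sunday
Result: Sunday (2025-04-27)

Sunday


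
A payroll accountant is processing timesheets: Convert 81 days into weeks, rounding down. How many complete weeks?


Total days: 81
Days per week: 7
Division: 81 / 7 = 11 remainder 4
Complete weeks: 11
Remaining days: 4

11


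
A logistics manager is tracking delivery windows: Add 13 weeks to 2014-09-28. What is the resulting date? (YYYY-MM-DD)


Start: 2014-09-28
Weeks to add: 13
Convert to days: 13 x 7 = 91 days
Add 91 days to 2014-09-28
Result: 2014-12-28

2014-12-28


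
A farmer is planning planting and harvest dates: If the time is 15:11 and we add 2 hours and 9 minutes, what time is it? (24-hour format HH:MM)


Start time: 15:11
Adding: 2 hours 9 minutes
Minutes: 11 + 9 = 20
Hours: 15 + 2 + 0 = 17
Result: 17:20

17:20


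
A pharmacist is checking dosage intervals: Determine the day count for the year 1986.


Year: 1986
Check leap year rules:
Divisible by 4? No
1986 is not a leap year
Days: 365

365


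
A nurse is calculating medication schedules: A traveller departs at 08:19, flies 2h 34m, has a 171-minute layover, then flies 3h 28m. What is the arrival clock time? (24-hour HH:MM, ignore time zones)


Depart: 08:19
Leg 1: +154 min -> 10:53
Layover: +171 min -> 13:44
Leg 2: +208 min -> 17:12
Total travel: 533 minutes = 8h 53m
Arrival: 17:12

17:12


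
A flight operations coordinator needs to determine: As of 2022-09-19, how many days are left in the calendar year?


Start: September 19, 2022
End: December 31, 2022
Days left in September: 11
October: 31
November: 30
December: 31
Sum of remaining months: 92
Total: 11 + 92 = 103

103


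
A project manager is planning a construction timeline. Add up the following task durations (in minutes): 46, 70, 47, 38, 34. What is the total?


Durations: 46, 70, 47, 38, 34
Running sum: 46
+ 70 = 116
+ 47 = 163
+ 38 = 201
+ 34 = 235
Total duration: 235 minutes
That is 3 hours and 55 minutes

235


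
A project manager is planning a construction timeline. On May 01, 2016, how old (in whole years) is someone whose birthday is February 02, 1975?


Birth: 1975-02-02
Reference: 2016-05-01
Year difference: 2016 - 1975 = 41
Has birthday (02-02) occurred by 05-01? Yes
Age in full years: 41

41


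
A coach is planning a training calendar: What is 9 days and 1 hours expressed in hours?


Days: 9
Extra hours: 1
Hours per day: 24
Days to hours: 9 x 24 = 216
Total: 216 + 1 = 217

217


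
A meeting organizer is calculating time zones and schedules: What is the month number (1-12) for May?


Calendar month order:
4. April
5. May <--
6. June
May is month number 5

5


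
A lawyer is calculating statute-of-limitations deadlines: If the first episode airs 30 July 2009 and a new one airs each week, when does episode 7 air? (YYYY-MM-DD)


First occurrence: 2009-07-30 (occurrence 1)
Each occurrence is 7 days after the previous.
Occurrence 7 is 6 weeks after the first.
6 weeks = 42 days
2009-07-30 + 42 days = 2009-09-10

2009-09-10


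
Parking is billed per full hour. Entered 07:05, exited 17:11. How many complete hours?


Start: 07:05
End: 17:11
Hour difference: 17 - 7 = 10 hours
Minute difference: 11 - 5 = 6 minutes
Total minutes: 606
Complete hours: 606 / 60 = 10 (remainder 6)

10


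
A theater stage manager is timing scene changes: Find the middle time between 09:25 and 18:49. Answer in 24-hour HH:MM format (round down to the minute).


Start time: 09:25 = 565 minutes from midnight
End time: 18:49 = 1129 minutes from midnight
Sum: 565 + 1129 = 1694
Midpoint: 1694 / 2 = 847 minutes
Convert: 847 / 60 = 14 hours, 7 minutes
Result: 14:07

14:07


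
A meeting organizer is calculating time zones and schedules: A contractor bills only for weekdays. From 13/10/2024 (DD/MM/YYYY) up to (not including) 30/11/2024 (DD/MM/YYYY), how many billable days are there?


Start: 2024-10-13 (Sunday)
End (exclusive): 2024-11-30 (Saturday)
Total calendar days: 48
Full weeks: 48 // 7 = 6 -> 30 weekdays
Remaining 6 days starting on Sunday:
  Sun(-), Mon(w), Tue(w), Wed(w), Thu(w), Fri(w) -> 5 weekdays
Total business days: 30 + 5 = 35

35


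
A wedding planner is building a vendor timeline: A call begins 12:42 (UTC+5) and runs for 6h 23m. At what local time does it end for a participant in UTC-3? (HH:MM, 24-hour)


Start: 12:42 in UTC+5
Step 1 - add duration:
  minutes: 42 + 23 = 65 (carry 1h)
  hours: 12 + 6 + 1 = 19
  end in UTC+5: 19:05
Step 2 - convert UTC+5 -> UTC-3:
  offset difference: -3 - (5) = -8 hours
  19 + (-8) = 11 -> mod 24 = 11
Result: 11:05 in UTC-3

11:05


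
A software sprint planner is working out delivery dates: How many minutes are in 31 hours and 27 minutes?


Hours: 31
Extra minutes: 27
Minutes per hour: 60
Hours to minutes: 31 x 60 = 1860
Total: 1860 + 27 = 1887

1887


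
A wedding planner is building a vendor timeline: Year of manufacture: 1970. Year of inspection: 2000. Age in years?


Birth year: 1970
Current year: 2000
Age = current year - birth year
Age = 2000 - 1970 = 30

30


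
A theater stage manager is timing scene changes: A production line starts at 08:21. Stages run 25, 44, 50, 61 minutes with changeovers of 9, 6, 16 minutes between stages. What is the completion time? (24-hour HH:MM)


Start: 08:21 = 501 min from midnight
  after task 1 (25 min): 08:46
  after break (9 min): 08:55
  after task 2 (44 min): 09:39
  after break (6 min): 09:45
  after task 3 (50 min): 10:35
  after break (16 min): 10:51
  after task 4 (61 min): 11:52
Total elapsed: 211 minutes
End time: 11:52

11:52


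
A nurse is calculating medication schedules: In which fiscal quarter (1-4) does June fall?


Month: June (month 6)
Q1: January-March (months 1-3)
Q2: April-June (months 4-6)
Q3: July-September (months 7-9)
Q4: October-December (months 10-12)
Month 6 falls in Q2

2


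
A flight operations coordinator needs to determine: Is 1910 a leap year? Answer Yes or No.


Year: 1910
Divisible by 4? 1910 / 4 = 477.5 -> No
Not divisible by 4, so NOT a leap year

No


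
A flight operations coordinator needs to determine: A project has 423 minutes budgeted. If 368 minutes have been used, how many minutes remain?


Total budget: 423 minutes
Time used: 368 minutes
Remaining: 423 - 368 = 55 minutes
Percent used: 87.0%
Percent remaining: 13.0%

55


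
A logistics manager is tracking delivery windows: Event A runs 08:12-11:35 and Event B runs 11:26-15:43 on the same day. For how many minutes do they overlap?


Interval A: [492, 695] minutes from midnight
Interval B: [686, 943] minutes from midnight
Overlap start = max(492, 686) = 686
Overlap end = min(695, 943) = 695
Overlap = 695 - 686 = 9 minutes

9


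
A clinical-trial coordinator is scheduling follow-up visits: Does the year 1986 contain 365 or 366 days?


Year: 1986
Check leap year rules:
Divisible by 4? No
1986 is not a leap year
Days: 365

365


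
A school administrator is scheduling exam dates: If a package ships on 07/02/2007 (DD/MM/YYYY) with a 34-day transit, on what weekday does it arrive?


Start: 2007-02-07 (Wednesday)
Step 1 - find target date: add 34 days
  2007-02-07 + 34 days = 2007-03-13
Step 2 - day of week:
  34 mod 7 = 6
  Wednesday + 6 days -> Tuesday
Result: Tuesday (2007-03-13)

Tuesday


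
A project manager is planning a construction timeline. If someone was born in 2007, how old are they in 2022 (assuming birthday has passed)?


Birth year: 2007
Current year: 2022
Age = current year - birth year
Age = 2022 - 2007 = 15

15


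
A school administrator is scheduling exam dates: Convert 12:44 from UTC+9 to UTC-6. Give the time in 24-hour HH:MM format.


Local time: 12:44 at UTC+9 (offset 9h)
Target zone: UTC-6 (offset -6h)
Difference: -6 - (9) = -15 hours
Calculation: 12 + (-15) = -3
Wraparound: (-3) mod 24 = 21
Result: 21:44

21:44


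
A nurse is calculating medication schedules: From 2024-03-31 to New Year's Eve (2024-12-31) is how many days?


Start: March 31, 2024
End: December 31, 2024
Days left in March: 0
April: 30
May: 31
June: 30
July: 31
... plus remaining months
Sum of remaining months: 275
Total: 0 + 275 = 275

275


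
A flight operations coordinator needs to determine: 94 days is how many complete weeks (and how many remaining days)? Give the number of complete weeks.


Total days: 94
Days per week: 7
Division: 94 / 7 = 13 remainder 3
Complete weeks: 13
Remaining days: 3

13


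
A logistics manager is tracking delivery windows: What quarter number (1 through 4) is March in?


Month: March (month 3)
Q1: January-March (months 1-3)
Q2: April-June (months 4-6)
Q3: July-September (months 7-9)
Q4: October-December (months 10-12)
Month 3 falls in Q1

1


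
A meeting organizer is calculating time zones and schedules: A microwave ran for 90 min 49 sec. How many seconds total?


Minutes: 90
Extra seconds: 49
Seconds per minute: 60
Minutes to seconds: 90 x 60 = 5400
Total: 5400 + 49 = 5449

5449


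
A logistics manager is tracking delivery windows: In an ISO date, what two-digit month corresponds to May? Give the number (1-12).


Calendar month order:
4. April
5. May <--
6. June
May is month number 5

5


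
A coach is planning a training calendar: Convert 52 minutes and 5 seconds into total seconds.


Minutes: 52
Seconds: 5
Convert minutes to seconds: 52 x 60 = 3120
Add remaining seconds: 3120 + 5 = 3125

3125


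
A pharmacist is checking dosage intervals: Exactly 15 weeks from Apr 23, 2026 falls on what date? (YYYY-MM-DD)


Start: 2026-04-23
Weeks to add: 15
Convert to days: 15 x 7 = 105 days
Add 105 days to 2026-04-23
Result: 2026-08-06

2026-08-06


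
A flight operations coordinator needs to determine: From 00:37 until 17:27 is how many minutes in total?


Start time: 00:37 = 37 minutes from midnight
End time: 17:27 = 1047 minutes from midnight
Difference: 1047 - 37 = 1010 minutes
That is 16 hours and 50 minutes

1010


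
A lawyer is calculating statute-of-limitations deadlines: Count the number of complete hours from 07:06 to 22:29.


Start: 07:06
End: 22:29
Hour difference: 22 - 7 = 15 hours
Minute difference: 29 - 6 = 23 minutes
Total minutes: 923
Complete hours: 923 / 60 = 15 (remainder 23)

15


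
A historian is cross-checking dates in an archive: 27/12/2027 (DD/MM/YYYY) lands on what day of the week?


Date: 2027-12-27
January 1, 2027 is a Friday
Day of year: 361
Offset from Jan 1: 360 days
360 mod 7 = 3
Result: Monday

Monday


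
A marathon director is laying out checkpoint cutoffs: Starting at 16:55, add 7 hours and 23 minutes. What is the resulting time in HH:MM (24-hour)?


Start time: 16:55
Adding: 7 hours 23 minutes
Minutes: 55 + 23 = 78
Minute overflow: 78 >= 60, so carry 1 hour, minutes = 18
Hours: 16 + 7 + 1 = 24
Hour wraparound: 24 mod 24 = 0
Result: 00:18

00:18


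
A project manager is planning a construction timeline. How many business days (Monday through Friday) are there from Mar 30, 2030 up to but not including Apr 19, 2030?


Start: 2030-03-30 (Saturday)
End (exclusive): 2030-04-19 (Friday)
Total calendar days: 20
Full weeks: 20 // 7 = 2 -> 10 weekdays
Remaining 6 days starting on Saturday:
  Sat(-), Sun(-), Mon(w), Tue(w), Wed(w), Thu(w) -> 4 weekdays
Total business days: 10 + 4 = 14

14


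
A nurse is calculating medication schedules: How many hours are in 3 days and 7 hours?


Days: 3
Extra hours: 7
Hours per day: 24
Days to hours: 3 x 24 = 72
Total: 72 + 7 = 79

79


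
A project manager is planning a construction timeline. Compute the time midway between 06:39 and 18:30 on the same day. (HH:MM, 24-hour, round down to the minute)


Start time: 06:39 = 399 minutes from midnight
End time: 18:30 = 1110 minutes from midnight
Sum: 399 + 1110 = 1509
Midpoint: 1509 / 2 = 754 minutes
Convert: 754 / 60 = 12 hours, 34 minutes
Result: 12:34

12:34


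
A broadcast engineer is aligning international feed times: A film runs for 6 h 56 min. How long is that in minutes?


Hours: 6
Minutes: 56
Convert hours to minutes: 6 x 60 = 360
Add remaining minutes: 360 + 56 = 416

416


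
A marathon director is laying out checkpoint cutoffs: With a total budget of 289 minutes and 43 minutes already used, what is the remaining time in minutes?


Total budget: 289 minutes
Time used: 43 minutes
Remaining: 289 - 43 = 246 minutes
Percent used: 14.9%
Percent remaining: 85.1%

246


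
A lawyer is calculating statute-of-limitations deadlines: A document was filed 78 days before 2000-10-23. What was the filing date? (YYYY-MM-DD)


Start: 2000-10-23
Subtracting 78 days
Days already passed in October: 23
After going back through October: 55 more days to subtract
September 2000: 30 days, 25 remaining
August 2000 has 31 days, need 25
Result: 2000-08-06

2000-08-06


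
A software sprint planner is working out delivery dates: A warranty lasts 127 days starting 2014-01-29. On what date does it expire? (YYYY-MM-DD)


Start: 2014-01-29
Adding 127 days
Days remaining in January: 2
After January: 125 days still to add
February 2014: 28 days, 97 remaining
March 2014: 31 days, 66 remaining
April 2014: 30 days, 36 remaining
May 2014: 31 days, 5 remaining
Result: 2014-06-05

2014-06-05


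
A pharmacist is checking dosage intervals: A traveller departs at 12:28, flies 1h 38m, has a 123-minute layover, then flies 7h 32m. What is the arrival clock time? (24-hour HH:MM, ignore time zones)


Depart: 12:28
Leg 1: +98 min -> 14:06
Layover: +123 min -> 16:09
Leg 2: +452 min -> 23:41
Total travel: 673 minutes = 11h 13m
Arrival: 23:41

23:41


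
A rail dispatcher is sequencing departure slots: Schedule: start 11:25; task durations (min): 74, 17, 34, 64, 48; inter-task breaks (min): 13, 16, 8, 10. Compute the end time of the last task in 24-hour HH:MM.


Start: 11:25 = 685 min from midnight
  after task 1 (74 min): 12:39
  after break (13 min): 12:52
  after task 2 (17 min): 13:09
  after break (16 min): 13:25
  after task 3 (34 min): 13:59
  after break (8 min): 14:07
  after task 4 (64 min): 15:11
  after break (10 min): 15:21
  after task 5 (48 min): 16:09
Total elapsed: 284 minutes
End time: 16:09

16:09


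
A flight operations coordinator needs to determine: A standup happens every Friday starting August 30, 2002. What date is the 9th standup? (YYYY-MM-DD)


First occurrence: 2002-08-30 (occurrence 1)
Each occurrence is 7 days after the previous.
Occurrence 9 is 8 weeks after the first.
8 weeks = 56 days
2002-08-30 + 56 days = 2002-10-25

2002-10-25


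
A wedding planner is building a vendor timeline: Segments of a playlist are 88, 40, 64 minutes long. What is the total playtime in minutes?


Durations: 88, 40, 64
Running sum: 88
+ 40 = 128
+ 64 = 192
Total duration: 192 minutes
That is 3 hours and 12 minutes

192


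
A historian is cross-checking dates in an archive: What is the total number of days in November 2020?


Month: November
Year: 2020
November is a 30-day month
Total: 30 days

30


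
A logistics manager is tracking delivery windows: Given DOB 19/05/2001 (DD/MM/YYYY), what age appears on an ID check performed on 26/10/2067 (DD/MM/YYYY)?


Birth: 2001-05-19
Reference: 2067-10-26
Year difference: 2067 - 2001 = 66
Has birthday (05-19) occurred by 10-26? Yes
Age in full years: 66

66


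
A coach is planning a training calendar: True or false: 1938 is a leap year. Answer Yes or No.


Year: 1938
Divisible by 4? 1938 / 4 = 484.5 -> No
Not divisible by 4, so NOT a leap year

No


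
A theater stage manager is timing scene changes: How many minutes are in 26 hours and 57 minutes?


Hours: 26
Extra minutes: 57
Minutes per hour: 60
Hours to minutes: 26 x 60 = 1560
Total: 1560 + 57 = 1617

1617


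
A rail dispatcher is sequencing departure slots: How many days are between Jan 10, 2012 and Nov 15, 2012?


Start date: 2012-01-10
End date: 2012-11-15
Jan 2012: +22 days
Feb 2012: +29 days
Mar 2012: +31 days
... (8 more months)
Total: 310 days

310


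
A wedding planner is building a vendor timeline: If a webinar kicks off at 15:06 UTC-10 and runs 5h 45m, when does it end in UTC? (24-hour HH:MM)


Start: 15:06 in UTC-10
Step 1 - add duration:
  minutes: 6 + 45 = 51
  hours: 15 + 5 + 0 = 20
  end in UTC-10: 20:51
Step 2 - convert UTC-10 -> UTC:
  offset difference: 0 - (-10) = 10 hours
  20 + (10) = 30 -> mod 24 = 6
Result: 06:51 in UTC

06:51


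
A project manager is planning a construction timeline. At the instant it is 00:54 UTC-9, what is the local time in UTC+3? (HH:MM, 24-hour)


Local time: 00:54 at UTC-9 (offset -9h)
Target zone: UTC+3 (offset 3h)
Difference: 3 - (-9) = 12 hours
Calculation: 0 + (12) = 12
Result: 12:54

12:54


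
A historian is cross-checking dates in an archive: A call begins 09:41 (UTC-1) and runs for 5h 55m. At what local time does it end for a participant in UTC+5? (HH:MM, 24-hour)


Start: 09:41 in UTC-1
Step 1 - add duration:
  minutes: 41 + 55 = 96 (carry 1h)
  hours: 9 + 5 + 1 = 15
  end in UTC-1: 15:36
Step 2 - convert UTC-1 -> UTC+5:
  offset difference: 5 - (-1) = 6 hours
  15 + (6) = 21 -> mod 24 = 21
Result: 21:36 in UTC+5

21:36


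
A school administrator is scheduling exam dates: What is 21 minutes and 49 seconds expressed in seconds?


Minutes: 21
Extra seconds: 49
Seconds per minute: 60
Minutes to seconds: 21 x 60 = 1260
Total: 1260 + 49 = 1309

1309


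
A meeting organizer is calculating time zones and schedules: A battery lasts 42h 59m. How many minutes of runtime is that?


Hours: 42
Extra minutes: 59
Minutes per hour: 60
Hours to minutes: 42 x 60 = 2520
Total: 2520 + 59 = 2579

2579


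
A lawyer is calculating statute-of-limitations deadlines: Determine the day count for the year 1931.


Year: 1931
Check leap year rules:
Divisible by 4? No
1931 is not a leap year
Days: 365

365


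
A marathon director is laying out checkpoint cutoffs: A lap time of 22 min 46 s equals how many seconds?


Minutes: 22
Seconds: 46
Convert minutes to seconds: 22 x 60 = 1320
Add remaining seconds: 1320 + 46 = 1366

1366


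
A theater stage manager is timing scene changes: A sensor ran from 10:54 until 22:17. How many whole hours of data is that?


Start: 10:54
End: 22:17
Hour difference: 22 - 10 = 12 hours
Minute difference: 17 - 54 = -37 minutes
Total minutes: 683
Complete hours: 683 / 60 = 11 (remainder 23)

11


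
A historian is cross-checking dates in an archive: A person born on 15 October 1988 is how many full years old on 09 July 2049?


Birth: 1988-10-15
Reference: 2049-07-09
Year difference: 2049 - 1988 = 61
Has birthday (10-15) occurred by 07-09? No
Birthday not yet reached this year -> subtract 1
Age in full years: 60

60


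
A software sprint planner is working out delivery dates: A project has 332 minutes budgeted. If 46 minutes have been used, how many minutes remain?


Total budget: 332 minutes
Time used: 46 minutes
Remaining: 332 - 46 = 286 minutes
Percent used: 13.9%
Percent remaining: 86.1%

286


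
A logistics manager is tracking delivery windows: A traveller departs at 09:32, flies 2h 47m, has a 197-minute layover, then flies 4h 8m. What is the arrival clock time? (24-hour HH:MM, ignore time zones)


Depart: 09:32
Leg 1: +167 min -> 12:19
Layover: +197 min -> 15:36
Leg 2: +248 min -> 19:44
Total travel: 612 minutes = 10h 12m
Arrival: 19:44

19:44


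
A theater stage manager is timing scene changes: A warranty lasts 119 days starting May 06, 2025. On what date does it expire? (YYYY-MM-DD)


Start: 2025-05-06
Adding 119 days
Days remaining in May: 25
After May: 94 days still to add
June 2025: 30 days, 64 remaining
July 2025: 31 days, 33 remaining
August 2025: 31 days, 2 remaining
September 2025 has 30 days, need 2
Result: 2025-09-02

2025-09-02


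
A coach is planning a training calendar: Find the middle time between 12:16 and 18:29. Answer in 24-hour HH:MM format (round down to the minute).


Start time: 12:16 = 736 minutes from midnight
End time: 18:29 = 1109 minutes from midnight
Sum: 736 + 1109 = 1845
Midpoint: 1845 / 2 = 922 minutes
Convert: 922 / 60 = 15 hours, 22 minutes
Result: 15:22

15:22


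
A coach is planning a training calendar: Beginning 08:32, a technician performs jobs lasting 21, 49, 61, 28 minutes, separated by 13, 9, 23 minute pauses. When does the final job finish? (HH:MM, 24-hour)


Start: 08:32 = 512 min from midnight
  after task 1 (21 min): 08:53
  after break (13 min): 09:06
  after task 2 (49 min): 09:55
  after break (9 min): 10:04
  after task 3 (61 min): 11:05
  after break (23 min): 11:28
  after task 4 (28 min): 11:56
Total elapsed: 204 minutes
End time: 11:56

11:56


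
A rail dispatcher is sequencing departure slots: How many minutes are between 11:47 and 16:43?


Start time: 11:47 = 707 minutes from midnight
End time: 16:43 = 1003 minutes from midnight
Difference: 1003 - 707 = 296 minutes
That is 4 hours and 56 minutes

296


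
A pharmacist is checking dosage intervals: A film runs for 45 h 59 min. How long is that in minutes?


Hours: 45
Minutes: 59
Convert hours to minutes: 45 x 60 = 2700
Add remaining minutes: 2700 + 59 = 2759

2759


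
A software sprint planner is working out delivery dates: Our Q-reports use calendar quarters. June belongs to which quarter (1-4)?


Month: June (month 6)
Q1: January-March (months 1-3)
Q2: April-June (months 4-6)
Q3: July-September (months 7-9)
Q4: October-December (months 10-12)
Month 6 falls in Q2

2


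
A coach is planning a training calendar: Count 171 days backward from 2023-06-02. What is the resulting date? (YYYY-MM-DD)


Start: 2023-06-02
Subtracting 171 days
Days already passed in June: 2
After going back through June: 169 more days to subtract
May 2023: 31 days, 138 remaining
April 2023: 30 days, 108 remaining
March 2023: 31 days, 77 remaining
February 2023: 28 days, 49 remaining
Result: 2022-12-13

2022-12-13


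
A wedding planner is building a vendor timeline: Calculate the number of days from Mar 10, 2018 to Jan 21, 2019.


Start date: 2018-03-10
End date: 2019-01-21
Mar 2018: +22 days
Apr 2018: +30 days
May 2018: +31 days
... (8 more months)
Total: 317 days

317


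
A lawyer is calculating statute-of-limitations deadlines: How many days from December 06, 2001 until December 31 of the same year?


Start: December 06, 2001
End: December 31, 2001
Days left in December: 25
Total: 25 days

25


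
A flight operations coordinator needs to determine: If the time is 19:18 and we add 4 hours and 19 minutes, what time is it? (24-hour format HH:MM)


Start time: 19:18
Adding: 4 hours 19 minutes
Minutes: 18 + 19 = 37
Hours: 19 + 4 + 0 = 23
Result: 23:37

23:37


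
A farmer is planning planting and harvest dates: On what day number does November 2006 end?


Month: November
Year: 2006
November is a 30-day month
Total: 30 days

30


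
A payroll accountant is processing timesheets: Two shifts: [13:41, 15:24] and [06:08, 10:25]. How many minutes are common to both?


Interval A: [821, 924] minutes from midnight
Interval B: [368, 625] minutes from midnight
Overlap start = max(821, 368) = 821
Overlap end = min(924, 625) = 625
End <= start, so the intervals do not overlap: 0 minutes

0


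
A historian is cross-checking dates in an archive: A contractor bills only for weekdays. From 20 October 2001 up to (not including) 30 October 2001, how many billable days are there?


Start: 2001-10-20 (Saturday)
End (exclusive): 2001-10-30 (Tuesday)
Total calendar days: 10
Full weeks: 10 // 7 = 1 -> 5 weekdays
Remaining 3 days starting on Saturday:
  Sat(-), Sun(-), Mon(w) -> 1 weekdays
Total business days: 5 + 1 = 6

6


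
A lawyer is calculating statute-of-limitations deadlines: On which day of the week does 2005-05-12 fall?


Date: 2005-05-12
January 1, 2005 is a Saturday
Day of year: 132
Offset from Jan 1: 131 days
131 mod 7 = 5
Result: Thursday

Thursday


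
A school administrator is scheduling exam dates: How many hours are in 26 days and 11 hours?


Days: 26
Extra hours: 11
Hours per day: 24
Days to hours: 26 x 24 = 624
Total: 624 + 11 = 635

635


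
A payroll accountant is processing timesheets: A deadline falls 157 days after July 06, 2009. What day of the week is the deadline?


Start: 2009-07-06 (Monday)
Step 1 - find target date: add 157 days
  2009-07-06 + 157 days = 2009-12-10
Step 2 - day of week:
  157 mod 7 = 3
  Monday + 3 days -> Thursday
Result: Thursday (2009-12-10)

Thursday


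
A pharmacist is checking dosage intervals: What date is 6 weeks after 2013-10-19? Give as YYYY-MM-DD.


Start: 2013-10-19
Weeks to add: 6
Convert to days: 6 x 7 = 42 days
Add 42 days to 2013-10-19
Result: 2013-11-30

2013-11-30


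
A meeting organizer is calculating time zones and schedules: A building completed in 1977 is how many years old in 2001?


Birth year: 1977
Current year: 2001
Age = current year - birth year
Age = 2001 - 1977 = 24

24


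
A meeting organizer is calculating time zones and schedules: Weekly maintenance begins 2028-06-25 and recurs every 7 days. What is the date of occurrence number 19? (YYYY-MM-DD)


First occurrence: 2028-06-25 (occurrence 1)
Each occurrence is 7 days after the previous.
Occurrence 19 is 18 weeks after the first.
18 weeks = 126 days
2028-06-25 + 126 days = 2028-10-29

2028-10-29


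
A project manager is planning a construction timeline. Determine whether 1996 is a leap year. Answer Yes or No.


Year: 1996
Divisible by 4? 1996 / 4 = 499.0 -> Yes
Divisible by 100? 1996 / 100 = 19.96 -> No
Divisible by 4 but not 100, so it IS a leap year

Yes


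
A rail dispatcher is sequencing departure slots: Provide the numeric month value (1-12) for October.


Calendar month order:
9. September
10. October <--
11. November
October is month number 10

10


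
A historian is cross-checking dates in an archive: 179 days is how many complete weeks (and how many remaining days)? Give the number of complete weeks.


Total days: 179
Days per week: 7
Division: 179 / 7 = 25 remainder 4
Complete weeks: 25
Remaining days: 4

25


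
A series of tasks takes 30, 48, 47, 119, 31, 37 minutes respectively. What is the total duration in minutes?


Durations: 30, 48, 47, 119, 31, 37
Running sum: 30
+ 48 = 78
+ 47 = 125
+ 119 = 244
+ 31 = 275
+ 37 = 312
Total duration: 312 minutes
That is 5 hours and 12 minutes

312


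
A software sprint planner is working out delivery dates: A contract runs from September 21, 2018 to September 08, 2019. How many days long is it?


Start date: 2018-09-21
End date: 2019-09-08
Sep 2018: +10 days
Oct 2018: +31 days
Nov 2018: +30 days
... (10 more months)
Total: 352 days

352


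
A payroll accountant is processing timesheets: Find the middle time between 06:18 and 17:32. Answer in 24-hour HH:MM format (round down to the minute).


Start time: 06:18 = 378 minutes from midnight
End time: 17:32 = 1052 minutes from midnight
Sum: 378 + 1052 = 1430
Midpoint: 1430 / 2 = 715 minutes
Convert: 715 / 60 = 11 hours, 55 minutes
Result: 11:55

11:55


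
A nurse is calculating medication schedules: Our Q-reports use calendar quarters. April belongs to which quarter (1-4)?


Month: April (month 4)
Q1: January-March (months 1-3)
Q2: April-June (months 4-6)
Q3: July-September (months 7-9)
Q4: October-December (months 10-12)
Month 4 falls in Q2

2


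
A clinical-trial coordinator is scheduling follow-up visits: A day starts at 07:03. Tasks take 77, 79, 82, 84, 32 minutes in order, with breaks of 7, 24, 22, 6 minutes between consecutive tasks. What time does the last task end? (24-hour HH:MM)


Start: 07:03 = 423 min from midnight
  after task 1 (77 min): 08:20
  after break (7 min): 08:27
  after task 2 (79 min): 09:46
  after break (24 min): 10:10
  after task 3 (82 min): 11:32
  after break (22 min): 11:54
  after task 4 (84 min): 13:18
  after break (6 min): 13:24
  after task 5 (32 min): 13:56
Total elapsed: 413 minutes
End time: 13:56

13:56


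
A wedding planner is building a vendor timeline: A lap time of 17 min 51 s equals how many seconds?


Minutes: 17
Seconds: 51
Convert minutes to seconds: 17 x 60 = 1020
Add remaining seconds: 1020 + 51 = 1071

1071


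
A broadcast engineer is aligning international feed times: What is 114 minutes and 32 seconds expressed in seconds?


Minutes: 114
Extra seconds: 32
Seconds per minute: 60
Minutes to seconds: 114 x 60 = 6840
Total: 6840 + 32 = 6872

6872


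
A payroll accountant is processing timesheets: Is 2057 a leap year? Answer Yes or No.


Year: 2057
Divisible by 4? 2057 / 4 = 514.25 -> No
Not divisible by 4, so NOT a leap year

No


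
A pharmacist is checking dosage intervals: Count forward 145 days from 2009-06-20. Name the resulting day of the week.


Start: 2009-06-20 (Saturday)
Step 1 - find target date: add 145 days
  2009-06-20 + 145 days = 2009-11-12
Step 2 - day of week:
  145 mod 7 = 5
  Saturday + 5 days -> Thursday
Result: Thursday (2009-11-12)

Thursday


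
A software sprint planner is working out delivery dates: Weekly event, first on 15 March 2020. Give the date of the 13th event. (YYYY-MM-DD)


First occurrence: 2020-03-15 (occurrence 1)
Each occurrence is 7 days after the previous.
Occurrence 13 is 12 weeks after the first.
12 weeks = 84 days
2020-03-15 + 84 days = 2020-06-07

2020-06-07


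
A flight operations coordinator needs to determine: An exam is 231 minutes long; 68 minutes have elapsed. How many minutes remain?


Total budget: 231 minutes
Time used: 68 minutes
Remaining: 231 - 68 = 163 minutes
Percent used: 29.4%
Percent remaining: 70.6%

163


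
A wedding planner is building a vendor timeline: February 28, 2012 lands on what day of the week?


Date: 2012-02-28
January 1, 2012 is a Sunday
Day of year: 59
Offset from Jan 1: 58 days
58 mod 7 = 2
Result: Tuesday

Tuesday
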